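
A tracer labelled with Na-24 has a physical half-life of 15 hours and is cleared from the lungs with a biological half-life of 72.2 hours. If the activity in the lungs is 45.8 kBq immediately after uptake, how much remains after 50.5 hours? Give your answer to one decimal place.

1/t_eff = 1/t_phys + 1/t_biol = 1/15 + 1/72.2 = 0.080517 per hour.
t_eff = 15 × 72.2 / (15 + 72.2) ≈ 12.42 hours.
Remaining = 45.8 × (1/2)^(50.5/12.42) = 45.8 × (1/2)^4.0661 ≈ 2.7343 kBq.

2.7 kBq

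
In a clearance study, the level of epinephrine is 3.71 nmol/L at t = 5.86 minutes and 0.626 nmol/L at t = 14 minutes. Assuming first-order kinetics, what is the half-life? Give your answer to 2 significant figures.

3.2 minutes

Over Δt = 14 − 5.86 = 8.14 minutes, the level fell by a factor of 3.71/0.626 ≈ 5.9265.
n = log₂(5.9265) ≈ 2.5672 half-lives, so t½ = 8.14/2.5672 ≈ 3.1708 minutes.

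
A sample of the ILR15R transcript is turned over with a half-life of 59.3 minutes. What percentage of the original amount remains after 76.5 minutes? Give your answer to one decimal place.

n = 76.5/59.3 ≈ 1.2901 half-lives.
Fraction remaining = (1/2)^1.2901 ≈ 0.40894, i.e. 40.894%.

40.9%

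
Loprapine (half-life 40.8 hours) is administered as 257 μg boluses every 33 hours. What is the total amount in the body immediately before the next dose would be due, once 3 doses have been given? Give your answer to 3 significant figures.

The 3 doses were given 99, 66, 33 hours ago.
Total = 257·(1/2)^(99/40.8) + 257·(1/2)^(66/40.8) + 257·(1/2)^(33/40.8)
      = 47.807 + 83.748 + 146.71 ≈ 278.26 μg.

278 μg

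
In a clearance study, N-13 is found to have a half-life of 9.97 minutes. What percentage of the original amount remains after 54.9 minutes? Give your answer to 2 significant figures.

n = 54.9/9.97 ≈ 5.5065 half-lives.
Fraction remaining = (1/2)^5.5065 ≈ 0.021997, i.e. 2.1997%.

2.2%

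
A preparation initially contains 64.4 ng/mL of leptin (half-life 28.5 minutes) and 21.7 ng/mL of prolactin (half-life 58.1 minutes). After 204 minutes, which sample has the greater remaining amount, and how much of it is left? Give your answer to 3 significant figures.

prolactin, 1.90 ng/mL

leptin: 64.4 × (1/2)^7.1579 ≈ 0.45097 ng/mL.
prolactin: 21.7 × (1/2)^3.5112 ≈ 1.9032 ng/mL.
Prolactin has more remaining, at ≈ 1.9032 ng/mL.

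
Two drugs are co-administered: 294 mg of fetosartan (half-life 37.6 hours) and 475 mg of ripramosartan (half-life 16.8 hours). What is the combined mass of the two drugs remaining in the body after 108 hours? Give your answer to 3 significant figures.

fetosartan: 294 × (1/2)^(108/37.6) = 294 × (1/2)^2.8723 ≈ 40.15 mg.
ripramosartan: 475 × (1/2)^(108/16.8) = 475 × (1/2)^6.4286 ≈ 5.5144 mg.
Total = 40.15 + 5.5144 ≈ 45.665 mg.

45.7 mg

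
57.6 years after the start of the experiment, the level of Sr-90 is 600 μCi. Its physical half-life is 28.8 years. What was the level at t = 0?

2400 μCi

Number of half-lives elapsed: n = 57.6/28.8 ≈ 2.
A₀ = A × 2^n = 600 × 2^2 = 600 × 4 ≈ 2400 μCi.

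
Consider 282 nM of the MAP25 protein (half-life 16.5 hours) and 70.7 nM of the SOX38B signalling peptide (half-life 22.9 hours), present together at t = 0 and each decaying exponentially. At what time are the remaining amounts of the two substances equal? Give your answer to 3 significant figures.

118 hours

Set 282·(1/2)^(t/16.5) = 70.7·(1/2)^(t/22.9).
Taking log₂: log₂(282/70.7) = t·(1/16.5 − 1/22.9).
log₂(3.9887) = 1.9959; 1/16.5 − 1/22.9 = 0.016938.
t = 1.9959 / 0.016938 ≈ 117.84 hours.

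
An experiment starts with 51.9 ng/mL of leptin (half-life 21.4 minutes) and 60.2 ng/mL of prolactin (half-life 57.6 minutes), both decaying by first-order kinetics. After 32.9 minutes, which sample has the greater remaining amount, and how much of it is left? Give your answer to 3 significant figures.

prolactin, 40.5 ng/mL

leptin: 51.9 × (1/2)^1.5374 ≈ 17.88 ng/mL.
prolactin: 60.2 × (1/2)^0.57118 ≈ 40.519 ng/mL.
Prolactin has more remaining, at ≈ 40.519 ng/mL.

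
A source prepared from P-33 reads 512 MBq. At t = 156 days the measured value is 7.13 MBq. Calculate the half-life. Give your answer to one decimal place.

A/A₀ = 7.13/512 ≈ 0.013926.
n = log₂(71.809) ≈ 6.1661 half-lives elapsed in 156 days.
t½ = 156/6.1661 ≈ 25.3 days.

25.3 days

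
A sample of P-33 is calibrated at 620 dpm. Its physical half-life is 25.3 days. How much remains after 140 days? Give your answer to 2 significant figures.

13 dpm

Number of half-lives: n = 140/25.3 ≈ 5.5336.
Remaining = 620 × (1/2)^5.5336 = 620 × 0.021588 ≈ 13.385 dpm.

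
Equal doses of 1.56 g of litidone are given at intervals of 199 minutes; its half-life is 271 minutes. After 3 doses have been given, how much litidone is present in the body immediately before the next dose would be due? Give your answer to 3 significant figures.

The 3 doses were given 597, 398, 199 minutes ago.
Total = 1.56·(1/2)^(597/271) + 1.56·(1/2)^(398/271) + 1.56·(1/2)^(199/271)
      = 0.33882 + 0.56367 + 0.93772 ≈ 1.8402 g.

1.84 g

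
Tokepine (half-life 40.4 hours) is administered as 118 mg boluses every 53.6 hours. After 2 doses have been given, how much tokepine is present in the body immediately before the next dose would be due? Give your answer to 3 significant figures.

The 2 doses were given 107.2, 53.6 hours ago.
Total = 118·(1/2)^(107.2/40.4) + 118·(1/2)^(53.6/40.4)
      = 18.755 + 47.043 ≈ 65.798 mg.

65.8 mg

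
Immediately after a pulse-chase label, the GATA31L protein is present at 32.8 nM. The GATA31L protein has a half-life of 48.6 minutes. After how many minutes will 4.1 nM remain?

4.1/32.8 = 1/8, so 3 half-lives have elapsed.
t = 3 × 48.6 = 145.8 minutes.

145.8 minutes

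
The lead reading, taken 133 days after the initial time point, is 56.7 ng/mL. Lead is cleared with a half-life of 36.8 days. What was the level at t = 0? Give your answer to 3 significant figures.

694 ng/mL

Number of half-lives elapsed: n = 133/36.8 ≈ 3.6141.
A₀ = A × 2^n = 56.7 × 2^3.6141 = 56.7 × 12.245 ≈ 694.3 ng/mL.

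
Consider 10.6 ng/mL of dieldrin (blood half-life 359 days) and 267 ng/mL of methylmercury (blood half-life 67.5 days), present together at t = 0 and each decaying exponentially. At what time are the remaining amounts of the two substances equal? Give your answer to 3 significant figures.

Set 10.6·(1/2)^(t/359) = 267·(1/2)^(t/67.5).
Taking log₂: log₂(10.6/267) = t·(1/359 − 1/67.5).
log₂(0.0397) = -4.6547; 1/359 − 1/67.5 = -0.012029.
t = -4.6547 / -0.012029 ≈ 386.95 days.

387 days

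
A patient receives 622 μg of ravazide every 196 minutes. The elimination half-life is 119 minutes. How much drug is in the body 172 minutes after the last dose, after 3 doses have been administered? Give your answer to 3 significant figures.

325 μg

The 3 doses were given 564, 368, 172 minutes ago.
Total = 622·(1/2)^(564/119) + 622·(1/2)^(368/119) + 622·(1/2)^(172/119)
      = 23.284 + 72.925 + 228.4 ≈ 324.6 μg.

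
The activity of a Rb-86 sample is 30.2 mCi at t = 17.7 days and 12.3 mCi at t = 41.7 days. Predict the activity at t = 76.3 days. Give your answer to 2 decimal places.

Over Δt = 41.7 − 17.7 = 24 days, the level fell by a factor of 30.2/12.3 ≈ 2.4553.
n = log₂(2.4553) ≈ 1.2959 half-lives, so t½ = 24/1.2959 ≈ 18.52 days.
From t = 41.7 to t = 76.3: 12.3 × (1/2)^((76.3−41.7)/18.52) ≈ 3.3691 mCi.

3.37 mCi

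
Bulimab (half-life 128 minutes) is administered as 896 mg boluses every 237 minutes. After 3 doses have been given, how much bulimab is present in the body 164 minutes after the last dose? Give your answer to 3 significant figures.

499 mg

The 3 doses were given 638, 401, 164 minutes ago.
Total = 896·(1/2)^(638/128) + 896·(1/2)^(401/128) + 896·(1/2)^(164/128)
      = 28.305 + 102.15 + 368.65 ≈ 499.1 mg.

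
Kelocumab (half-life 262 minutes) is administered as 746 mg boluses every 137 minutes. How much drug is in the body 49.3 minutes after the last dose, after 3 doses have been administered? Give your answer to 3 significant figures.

The 3 doses were given 323.3, 186.3, 49.3 minutes ago.
Total = 746·(1/2)^(323.3/262) + 746·(1/2)^(186.3/262) + 746·(1/2)^(49.3/262)
      = 317.16 + 455.71 + 654.78 ≈ 1427.6 mg.

1430 mg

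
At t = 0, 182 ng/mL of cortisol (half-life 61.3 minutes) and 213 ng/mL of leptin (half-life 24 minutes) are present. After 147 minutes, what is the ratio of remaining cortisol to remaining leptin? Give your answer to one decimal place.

11.3

cortisol: 182 × (1/2)^(147/61.3) = 182 × (1/2)^2.398 ≈ 34.529 ng/mL.
leptin: 213 × (1/2)^(147/24) = 213 × (1/2)^6.125 ≈ 3.0519 ng/mL.
Ratio ≈ 34.529 / 3.0519 ≈ 11.314.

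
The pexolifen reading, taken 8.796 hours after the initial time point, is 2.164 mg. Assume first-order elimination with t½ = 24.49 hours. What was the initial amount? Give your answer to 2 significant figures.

2.8 mg

Number of half-lives elapsed: n = 8.796/24.49 ≈ 0.35917.
A₀ = A × 2^n = 2.164 × 2^0.35917 = 2.164 × 1.2827 ≈ 2.7757 mg.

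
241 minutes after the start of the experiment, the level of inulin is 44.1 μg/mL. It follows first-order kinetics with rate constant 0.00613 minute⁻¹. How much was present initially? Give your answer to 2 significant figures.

190 μg/mL

t½ = ln 2 / λ = 0.69315 / 0.00613 ≈ 113.07 minutes.
Number of half-lives elapsed: n = 241/113.07 ≈ 2.1313.
A₀ = A × 2^n = 44.1 × 2^2.1313 = 44.1 × 4.3812 ≈ 193.21 μg/mL.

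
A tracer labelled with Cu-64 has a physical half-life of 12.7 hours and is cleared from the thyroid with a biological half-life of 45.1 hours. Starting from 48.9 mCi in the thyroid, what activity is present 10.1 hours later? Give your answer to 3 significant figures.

24.1 mCi

1/t_eff = 1/t_phys + 1/t_biol = 1/12.7 + 1/45.1 = 0.10091 per hour.
t_eff = 12.7 × 45.1 / (12.7 + 45.1) ≈ 9.9095 hours.
Remaining = 48.9 × (1/2)^(10.1/9.9095) = 48.9 × (1/2)^1.0192 ≈ 24.126 mCi.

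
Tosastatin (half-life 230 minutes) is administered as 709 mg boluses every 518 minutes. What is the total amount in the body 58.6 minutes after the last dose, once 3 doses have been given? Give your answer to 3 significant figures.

The 3 doses were given 1094.6, 576.6, 58.6 minutes ago.
Total = 709·(1/2)^(1094.6/230) + 709·(1/2)^(576.6/230) + 709·(1/2)^(58.6/230)
      = 26.182 + 124.73 + 594.22 ≈ 745.14 mg.

745 mg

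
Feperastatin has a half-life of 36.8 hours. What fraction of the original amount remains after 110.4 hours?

0.125

n = 110.4/36.8 ≈ 3 half-lives.
Fraction remaining = (1/2)^3 ≈ 0.125.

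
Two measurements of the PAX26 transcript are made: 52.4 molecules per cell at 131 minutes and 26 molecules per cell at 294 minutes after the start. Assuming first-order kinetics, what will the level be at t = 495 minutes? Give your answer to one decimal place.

Over Δt = 294 − 131 = 163 minutes, the level fell by a factor of 52.4/26 ≈ 2.0154.
n = log₂(2.0154) ≈ 1.0111 half-lives, so t½ = 163/1.0111 ≈ 161.22 minutes.
From t = 294 to t = 495: 26 × (1/2)^((495−294)/161.22) ≈ 10.956 molecules per cell.

11.0 molecules per cell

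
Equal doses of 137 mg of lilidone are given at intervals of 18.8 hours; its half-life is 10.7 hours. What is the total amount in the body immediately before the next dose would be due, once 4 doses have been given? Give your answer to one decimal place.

57.1 mg

The 4 doses were given 75.2, 56.4, 37.6, 18.8 hours ago.
Total = 137·(1/2)^(75.2/10.7) + 137·(1/2)^(56.4/10.7) + 137·(1/2)^(37.6/10.7) + 137·(1/2)^(18.8/10.7)
      = 1.0497 + 3.548 + 11.992 + 40.533 ≈ 57.123 mg.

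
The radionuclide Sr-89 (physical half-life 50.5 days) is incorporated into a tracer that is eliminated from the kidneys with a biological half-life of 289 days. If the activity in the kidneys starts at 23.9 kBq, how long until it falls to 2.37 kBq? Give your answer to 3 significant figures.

143 days

1/t_eff = 1/t_phys + 1/t_biol = 1/50.5 + 1/289 = 0.023262 per day.
t_eff = 50.5 × 289 / (50.5 + 289) ≈ 42.988 days.
n = log₂(23.9/2.37) ≈ 3.3341; t = 3.3341 × 42.988 ≈ 143.32 days.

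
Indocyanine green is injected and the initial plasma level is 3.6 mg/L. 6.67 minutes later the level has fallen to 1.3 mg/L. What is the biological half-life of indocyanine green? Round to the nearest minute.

A/A₀ = 1.3/3.6 ≈ 0.36111.
n = log₂(2.7692) ≈ 1.4695 half-lives elapsed in 6.67 minutes.
t½ = 6.67/1.4695 ≈ 4.539 minutes.

5 minutes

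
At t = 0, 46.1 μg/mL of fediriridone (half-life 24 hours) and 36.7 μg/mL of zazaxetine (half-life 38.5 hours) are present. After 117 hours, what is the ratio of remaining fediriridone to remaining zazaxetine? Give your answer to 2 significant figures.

fediriridone: 46.1 × (1/2)^(117/24) = 46.1 × (1/2)^4.875 ≈ 1.571 μg/mL.
zazaxetine: 36.7 × (1/2)^(117/38.5) = 36.7 × (1/2)^3.039 ≈ 4.4653 μg/mL.
Ratio ≈ 1.571 / 4.4653 ≈ 0.35183.

0.35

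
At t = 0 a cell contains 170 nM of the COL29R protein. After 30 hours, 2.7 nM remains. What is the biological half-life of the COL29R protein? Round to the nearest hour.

A/A₀ = 2.7/170 ≈ 0.015882.
n = log₂(62.963) ≈ 5.9764 half-lives elapsed in 30 hours.
t½ = 30/5.9764 ≈ 5.0197 hours.

5 hours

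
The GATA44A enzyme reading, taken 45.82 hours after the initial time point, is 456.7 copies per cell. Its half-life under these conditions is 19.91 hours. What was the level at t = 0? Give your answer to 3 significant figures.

2250 copies per cell

Number of half-lives elapsed: n = 45.82/19.91 ≈ 2.3014.
A₀ = A × 2^n = 456.7 × 2^2.3014 = 456.7 × 4.9292 ≈ 2251.2 copies per cell.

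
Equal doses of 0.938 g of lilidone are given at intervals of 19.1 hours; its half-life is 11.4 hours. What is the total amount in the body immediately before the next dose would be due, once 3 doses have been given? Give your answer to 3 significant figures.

0.414 g

The 3 doses were given 57.3, 38.2, 19.1 hours ago.
Total = 0.938·(1/2)^(57.3/11.4) + 0.938·(1/2)^(38.2/11.4) + 0.938·(1/2)^(19.1/11.4)
      = 0.028783 + 0.091937 + 0.29366 ≈ 0.41438 g.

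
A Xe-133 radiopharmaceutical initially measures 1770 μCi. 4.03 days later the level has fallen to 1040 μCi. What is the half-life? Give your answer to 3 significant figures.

A/A₀ = 1040/1770 ≈ 0.58757.
n = log₂(1.7019) ≈ 0.76717 half-lives elapsed in 4.03 days.
t½ = 4.03/0.76717 ≈ 5.2531 days.

5.25 days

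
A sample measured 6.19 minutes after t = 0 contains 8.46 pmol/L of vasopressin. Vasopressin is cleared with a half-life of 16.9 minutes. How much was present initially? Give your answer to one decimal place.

10.9 pmol/L

Number of half-lives elapsed: n = 6.19/16.9 ≈ 0.36627.
A₀ = A × 2^n = 8.46 × 2^0.36627 = 8.46 × 1.289 ≈ 10.905 pmol/L.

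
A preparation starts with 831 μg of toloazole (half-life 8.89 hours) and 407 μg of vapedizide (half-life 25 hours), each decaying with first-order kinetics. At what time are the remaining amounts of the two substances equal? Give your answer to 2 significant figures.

Set 831·(1/2)^(t/8.89) = 407·(1/2)^(t/25).
Taking log₂: log₂(831/407) = t·(1/8.89 − 1/25).
log₂(2.0418) = 1.0298; 1/8.89 − 1/25 = 0.072486.
t = 1.0298 / 0.072486 ≈ 14.207 hours.

14 hours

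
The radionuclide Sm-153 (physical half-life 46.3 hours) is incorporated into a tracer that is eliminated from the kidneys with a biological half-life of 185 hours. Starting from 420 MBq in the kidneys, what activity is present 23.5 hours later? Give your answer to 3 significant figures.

271 MBq

1/t_eff = 1/t_phys + 1/t_biol = 1/46.3 + 1/185 = 0.027004 per hour.
t_eff = 46.3 × 185 / (46.3 + 185) ≈ 37.032 hours.
Remaining = 420 × (1/2)^(23.5/37.032) = 420 × (1/2)^0.63459 ≈ 270.53 MBq.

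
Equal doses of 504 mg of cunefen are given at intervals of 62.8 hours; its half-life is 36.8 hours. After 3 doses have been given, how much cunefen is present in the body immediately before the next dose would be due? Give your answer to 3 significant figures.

The 3 doses were given 188.4, 125.6, 62.8 hours ago.
Total = 504·(1/2)^(188.4/36.8) + 504·(1/2)^(125.6/36.8) + 504·(1/2)^(62.8/36.8)
      = 14.497 + 47.315 + 154.42 ≈ 216.24 mg.

216 mg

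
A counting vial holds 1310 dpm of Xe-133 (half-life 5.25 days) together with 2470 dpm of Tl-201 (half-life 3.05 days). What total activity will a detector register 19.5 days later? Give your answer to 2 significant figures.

130 dpm

Xe-133: 1310 × (1/2)^(19.5/5.25) = 1310 × (1/2)^3.7143 ≈ 99.807 dpm.
Tl-201: 2470 × (1/2)^(19.5/3.05) = 2470 × (1/2)^6.3934 ≈ 29.382 dpm.
Total = 99.807 + 29.382 ≈ 129.19 dpm.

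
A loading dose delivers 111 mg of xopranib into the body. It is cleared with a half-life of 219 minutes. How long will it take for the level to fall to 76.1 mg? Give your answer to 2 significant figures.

Fraction remaining = 76.1/111 ≈ 0.68559.
n = log₂(111/76.1) = ln(1.4586)/ln 2 ≈ 0.54459 half-lives.
t = n × t½ = 0.54459 × 219 ≈ 119.27 minutes.

120 minutes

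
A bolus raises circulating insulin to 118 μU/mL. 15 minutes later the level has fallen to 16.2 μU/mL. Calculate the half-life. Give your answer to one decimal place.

A/A₀ = 16.2/118 ≈ 0.13729.
n = log₂(7.284) ≈ 2.8647 half-lives elapsed in 15 minutes.
t½ = 15/2.8647 ≈ 5.2361 minutes.

5.2 minutes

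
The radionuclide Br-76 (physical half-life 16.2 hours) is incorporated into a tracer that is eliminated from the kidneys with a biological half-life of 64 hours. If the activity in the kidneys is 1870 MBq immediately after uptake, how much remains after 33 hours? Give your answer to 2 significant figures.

320 MBq

1/t_eff = 1/t_phys + 1/t_biol = 1/16.2 + 1/64 = 0.077353 per hour.
t_eff = 16.2 × 64 / (16.2 + 64) ≈ 12.928 hours.
Remaining = 1870 × (1/2)^(33/12.928) = 1870 × (1/2)^2.5527 ≈ 318.72 MBq.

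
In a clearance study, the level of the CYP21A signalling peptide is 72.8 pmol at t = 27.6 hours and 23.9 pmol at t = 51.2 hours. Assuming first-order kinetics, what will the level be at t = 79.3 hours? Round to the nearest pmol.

6 pmol

Over Δt = 51.2 − 27.6 = 23.6 hours, the level fell by a factor of 72.8/23.9 ≈ 3.046.
n = log₂(3.046) ≈ 1.6069 half-lives, so t½ = 23.6/1.6069 ≈ 14.686 hours.
From t = 51.2 to t = 79.3: 23.9 × (1/2)^((79.3−51.2)/14.686) ≈ 6.3449 pmol.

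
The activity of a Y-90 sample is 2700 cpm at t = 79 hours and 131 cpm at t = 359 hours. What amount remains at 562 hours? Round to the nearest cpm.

15 cpm

Over Δt = 359 − 79 = 280 hours, the level fell by a factor of 2700/131 ≈ 20.611.
n = log₂(20.611) ≈ 4.3653 half-lives, so t½ = 280/4.3653 ≈ 64.142 hours.
From t = 359 to t = 562: 131 × (1/2)^((562−359)/64.142) ≈ 14.607 cpm.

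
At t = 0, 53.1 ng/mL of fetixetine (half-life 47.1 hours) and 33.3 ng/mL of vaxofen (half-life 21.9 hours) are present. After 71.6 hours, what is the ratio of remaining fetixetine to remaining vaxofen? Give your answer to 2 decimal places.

fetixetine: 53.1 × (1/2)^(71.6/47.1) = 53.1 × (1/2)^1.5202 ≈ 18.513 ng/mL.
vaxofen: 33.3 × (1/2)^(71.6/21.9) = 33.3 × (1/2)^3.2694 ≈ 3.4535 ng/mL.
Ratio ≈ 18.513 / 3.4535 ≈ 5.3607.

5.36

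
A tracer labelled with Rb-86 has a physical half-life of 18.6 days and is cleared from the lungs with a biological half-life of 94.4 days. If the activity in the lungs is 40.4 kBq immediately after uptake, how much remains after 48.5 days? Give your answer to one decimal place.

4.6 kBq

1/t_eff = 1/t_phys + 1/t_biol = 1/18.6 + 1/94.4 = 0.064357 per day.
t_eff = 18.6 × 94.4 / (18.6 + 94.4) ≈ 15.538 days.
Remaining = 40.4 × (1/2)^(48.5/15.538) = 40.4 × (1/2)^3.1213 ≈ 4.6428 kBq.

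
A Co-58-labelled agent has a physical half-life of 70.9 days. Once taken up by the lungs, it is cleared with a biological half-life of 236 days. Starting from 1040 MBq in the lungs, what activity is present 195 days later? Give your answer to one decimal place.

87.2 MBq

1/t_eff = 1/t_phys + 1/t_biol = 1/70.9 + 1/236 = 0.018342 per day.
t_eff = 70.9 × 236 / (70.9 + 236) ≈ 54.521 days.
Remaining = 1040 × (1/2)^(195/54.521) = 1040 × (1/2)^3.5766 ≈ 87.169 MBq.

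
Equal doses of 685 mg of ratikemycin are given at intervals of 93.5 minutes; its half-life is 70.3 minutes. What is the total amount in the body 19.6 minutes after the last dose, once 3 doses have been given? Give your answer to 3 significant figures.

The 3 doses were given 206.6, 113.1, 19.6 minutes ago.
Total = 685·(1/2)^(206.6/70.3) + 685·(1/2)^(113.1/70.3) + 685·(1/2)^(19.6/70.3)
      = 89.333 + 224.59 + 564.63 ≈ 878.55 mg.

879 mg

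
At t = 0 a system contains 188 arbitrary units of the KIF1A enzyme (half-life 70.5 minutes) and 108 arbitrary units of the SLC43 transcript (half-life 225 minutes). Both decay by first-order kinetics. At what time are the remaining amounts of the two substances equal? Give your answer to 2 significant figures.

82 minutes

Set 188·(1/2)^(t/70.5) = 108·(1/2)^(t/225).
Taking log₂: log₂(188/108) = t·(1/70.5 − 1/225).
log₂(1.7407) = 0.7997; 1/70.5 − 1/225 = 0.00974.
t = 0.7997 / 0.00974 ≈ 82.105 minutes.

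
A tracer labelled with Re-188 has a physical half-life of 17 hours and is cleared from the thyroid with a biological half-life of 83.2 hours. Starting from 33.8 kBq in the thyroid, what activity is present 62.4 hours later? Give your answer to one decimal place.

1/t_eff = 1/t_phys + 1/t_biol = 1/17 + 1/83.2 = 0.070843 per hour.
t_eff = 17 × 83.2 / (17 + 83.2) ≈ 14.116 hours.
Remaining = 33.8 × (1/2)^(62.4/14.116) = 33.8 × (1/2)^4.4206 ≈ 1.5783 kBq.

1.6 kBq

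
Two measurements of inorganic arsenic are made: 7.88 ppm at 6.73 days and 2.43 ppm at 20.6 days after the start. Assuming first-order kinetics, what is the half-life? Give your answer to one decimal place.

Over Δt = 20.6 − 6.73 = 13.87 days, the level fell by a factor of 7.88/2.43 ≈ 3.2428.
n = log₂(3.2428) ≈ 1.6972 half-lives, so t½ = 13.87/1.6972 ≈ 8.1721 days.

8.2 days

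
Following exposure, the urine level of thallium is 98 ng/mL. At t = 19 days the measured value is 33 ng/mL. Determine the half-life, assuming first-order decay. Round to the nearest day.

12 days

A/A₀ = 33/98 ≈ 0.33673.
n = log₂(2.9697) ≈ 1.5703 half-lives elapsed in 19 days.
t½ = 19/1.5703 ≈ 12.099 days.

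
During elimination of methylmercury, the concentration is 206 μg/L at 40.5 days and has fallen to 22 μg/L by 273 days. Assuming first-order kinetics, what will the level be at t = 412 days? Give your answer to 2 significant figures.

Over Δt = 273 − 40.5 = 232.5 days, the level fell by a factor of 206/22 ≈ 9.3636.
n = log₂(9.3636) ≈ 3.2271 half-lives, so t½ = 232.5/3.2271 ≈ 72.047 days.
From t = 273 to t = 412: 22 × (1/2)^((412−273)/72.047) ≈ 5.7762 μg/L.

5.8 μg/L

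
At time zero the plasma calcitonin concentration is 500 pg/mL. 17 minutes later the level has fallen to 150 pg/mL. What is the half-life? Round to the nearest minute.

10 minutes

A/A₀ = 150/500 ≈ 0.3.
n = log₂(3.3333) ≈ 1.737 half-lives elapsed in 17 minutes.
t½ = 17/1.737 ≈ 9.7872 minutes.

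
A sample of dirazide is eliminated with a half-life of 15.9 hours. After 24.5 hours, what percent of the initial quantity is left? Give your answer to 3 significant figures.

n = 24.5/15.9 ≈ 1.5409 half-lives.
Fraction remaining = (1/2)^1.5409 ≈ 0.34368, i.e. 34.368%.

34.4%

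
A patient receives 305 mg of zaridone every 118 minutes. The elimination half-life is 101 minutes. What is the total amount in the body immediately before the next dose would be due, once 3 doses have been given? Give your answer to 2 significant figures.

220 mg

The 3 doses were given 354, 236, 118 minutes ago.
Total = 305·(1/2)^(354/101) + 305·(1/2)^(236/101) + 305·(1/2)^(118/101)
      = 26.866 + 60.381 + 135.71 ≈ 222.95 mg.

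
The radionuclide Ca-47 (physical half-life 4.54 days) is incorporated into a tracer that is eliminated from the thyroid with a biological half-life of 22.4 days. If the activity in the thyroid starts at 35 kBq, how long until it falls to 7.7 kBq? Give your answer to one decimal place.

1/t_eff = 1/t_phys + 1/t_biol = 1/4.54 + 1/22.4 = 0.26491 per day.
t_eff = 4.54 × 22.4 / (4.54 + 22.4) ≈ 3.7749 days.
n = log₂(35/7.7) ≈ 2.1844; t = 2.1844 × 3.7749 ≈ 8.246 days.

8.2 days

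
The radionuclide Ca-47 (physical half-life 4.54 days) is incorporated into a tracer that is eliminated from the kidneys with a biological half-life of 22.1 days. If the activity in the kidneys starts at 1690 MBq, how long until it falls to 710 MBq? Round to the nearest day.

1/t_eff = 1/t_phys + 1/t_biol = 1/4.54 + 1/22.1 = 0.26551 per day.
t_eff = 4.54 × 22.1 / (4.54 + 22.1) ≈ 3.7663 days.
n = log₂(1690/710) ≈ 1.2511; t = 1.2511 × 3.7663 ≈ 4.7121 days.

5 days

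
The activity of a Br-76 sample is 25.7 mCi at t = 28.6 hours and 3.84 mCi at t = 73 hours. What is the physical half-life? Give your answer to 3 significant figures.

Over Δt = 73 − 28.6 = 44.4 hours, the level fell by a factor of 25.7/3.84 ≈ 6.6927.
n = log₂(6.6927) ≈ 2.7426 half-lives, so t½ = 44.4/2.7426 ≈ 16.189 hours.

16.2 hours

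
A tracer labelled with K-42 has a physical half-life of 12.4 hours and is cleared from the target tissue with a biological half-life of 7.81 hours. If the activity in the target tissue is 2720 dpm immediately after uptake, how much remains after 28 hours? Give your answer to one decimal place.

47.4 dpm

1/t_eff = 1/t_phys + 1/t_biol = 1/12.4 + 1/7.81 = 0.20869 per hour.
t_eff = 12.4 × 7.81 / (12.4 + 7.81) ≈ 4.7919 hours.
Remaining = 2720 × (1/2)^(28/4.7919) = 2720 × (1/2)^5.8432 ≈ 47.379 dpm.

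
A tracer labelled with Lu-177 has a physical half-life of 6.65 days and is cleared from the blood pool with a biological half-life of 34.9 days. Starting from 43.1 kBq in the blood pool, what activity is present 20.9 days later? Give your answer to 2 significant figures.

1/t_eff = 1/t_phys + 1/t_biol = 1/6.65 + 1/34.9 = 0.17903 per day.
t_eff = 6.65 × 34.9 / (6.65 + 34.9) ≈ 5.5857 days.
Remaining = 43.1 × (1/2)^(20.9/5.5857) = 43.1 × (1/2)^3.7417 ≈ 3.2219 kBq.

3.2 kBq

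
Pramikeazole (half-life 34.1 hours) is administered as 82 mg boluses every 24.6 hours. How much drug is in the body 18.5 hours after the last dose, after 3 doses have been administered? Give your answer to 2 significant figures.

110 mg

The 3 doses were given 67.7, 43.1, 18.5 hours ago.
Total = 82·(1/2)^(67.7/34.1) + 82·(1/2)^(43.1/34.1) + 82·(1/2)^(18.5/34.1)
      = 20.709 + 34.145 + 56.299 ≈ 111.15 mg.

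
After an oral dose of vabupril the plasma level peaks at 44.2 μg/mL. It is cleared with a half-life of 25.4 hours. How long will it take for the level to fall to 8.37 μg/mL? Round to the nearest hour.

Fraction remaining = 8.37/44.2 ≈ 0.18937.
n = log₂(44.2/8.37) = ln(5.2808)/ln 2 ≈ 2.4007 half-lives.
t = n × t½ = 2.4007 × 25.4 ≈ 60.979 hours.

61 hours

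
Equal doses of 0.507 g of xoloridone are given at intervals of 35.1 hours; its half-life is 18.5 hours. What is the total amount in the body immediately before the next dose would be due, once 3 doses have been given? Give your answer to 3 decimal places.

The 3 doses were given 105.3, 70.2, 35.1 hours ago.
Total = 0.507·(1/2)^(105.3/18.5) + 0.507·(1/2)^(70.2/18.5) + 0.507·(1/2)^(35.1/18.5)
      = 0.0098079 + 0.036536 + 0.1361 ≈ 0.18245 g.

0.182 g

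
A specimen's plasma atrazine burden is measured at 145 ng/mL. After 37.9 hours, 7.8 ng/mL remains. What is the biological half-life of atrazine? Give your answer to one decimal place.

9.0 hours

A/A₀ = 7.8/145 ≈ 0.053793.
n = log₂(18.59) ≈ 4.2164 half-lives elapsed in 37.9 hours.
t½ = 37.9/4.2164 ≈ 8.9886 hours.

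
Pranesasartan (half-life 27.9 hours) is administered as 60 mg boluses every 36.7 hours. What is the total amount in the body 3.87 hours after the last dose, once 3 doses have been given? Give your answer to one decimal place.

85.2 mg

The 3 doses were given 77.27, 40.57, 3.87 hours ago.
Total = 60·(1/2)^(77.27/27.9) + 60·(1/2)^(40.57/27.9) + 60·(1/2)^(3.87/27.9)
      = 8.7991 + 21.899 + 54.5 ≈ 85.198 mg.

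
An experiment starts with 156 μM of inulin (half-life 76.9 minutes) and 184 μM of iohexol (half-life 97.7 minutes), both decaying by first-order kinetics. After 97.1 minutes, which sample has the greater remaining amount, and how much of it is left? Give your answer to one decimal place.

inulin: 156 × (1/2)^1.2627 ≈ 65.016 μM.
iohexol: 184 × (1/2)^0.99386 ≈ 92.392 μM.
Iohexol has more remaining, at ≈ 92.392 μM.

iohexol, 92.4 μM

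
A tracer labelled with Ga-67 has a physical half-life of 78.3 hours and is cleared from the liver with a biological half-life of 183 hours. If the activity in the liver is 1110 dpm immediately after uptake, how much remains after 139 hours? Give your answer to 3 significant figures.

1/t_eff = 1/t_phys + 1/t_biol = 1/78.3 + 1/183 = 0.018236 per hour.
t_eff = 78.3 × 183 / (78.3 + 183) ≈ 54.837 hours.
Remaining = 1110 × (1/2)^(139/54.837) = 1110 × (1/2)^2.5348 ≈ 191.55 dpm.

192 dpm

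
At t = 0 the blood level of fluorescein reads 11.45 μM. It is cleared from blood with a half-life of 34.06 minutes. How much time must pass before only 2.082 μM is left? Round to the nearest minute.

Fraction remaining = 2.082/11.45 ≈ 0.18183.
n = log₂(11.45/2.082) = ln(5.4995)/ln 2 ≈ 2.4593 half-lives.
t = n × t½ = 2.4593 × 34.06 ≈ 83.764 minutes.

84 minutes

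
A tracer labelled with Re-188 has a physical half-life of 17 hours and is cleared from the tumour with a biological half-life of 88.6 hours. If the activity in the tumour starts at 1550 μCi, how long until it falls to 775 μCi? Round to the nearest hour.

1/t_eff = 1/t_phys + 1/t_biol = 1/17 + 1/88.6 = 0.07011 per hour.
t_eff = 17 × 88.6 / (17 + 88.6) ≈ 14.263 hours.
n = log₂(1550/775) ≈ 1; t = 1 × 14.263 ≈ 14.263 hours.

14 hours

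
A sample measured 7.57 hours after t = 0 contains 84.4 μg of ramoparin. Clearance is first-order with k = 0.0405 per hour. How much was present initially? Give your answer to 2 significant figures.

110 μg

t½ = ln 2 / k = 0.69315 / 0.0405 ≈ 17.115 hours.
Number of half-lives elapsed: n = 7.57/17.115 ≈ 0.44231.
A₀ = A × 2^n = 84.4 × 2^0.44231 = 84.4 × 1.3588 ≈ 114.68 μg.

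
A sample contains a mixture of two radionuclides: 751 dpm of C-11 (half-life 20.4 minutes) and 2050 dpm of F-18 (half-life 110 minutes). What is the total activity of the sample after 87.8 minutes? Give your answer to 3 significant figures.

1220 dpm

C-11: 751 × (1/2)^(87.8/20.4) = 751 × (1/2)^4.3039 ≈ 38.022 dpm.
F-18: 2050 × (1/2)^(87.8/110) = 2050 × (1/2)^0.79818 ≈ 1178.9 dpm.
Total = 38.022 + 1178.9 ≈ 1216.9 dpm.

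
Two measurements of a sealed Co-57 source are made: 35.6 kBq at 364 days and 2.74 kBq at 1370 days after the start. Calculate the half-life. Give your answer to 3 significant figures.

272 days

Over Δt = 1370 − 364 = 1006 days, the level fell by a factor of 35.6/2.74 ≈ 12.993.
n = log₂(12.993) ≈ 3.6996 half-lives, so t½ = 1006/3.6996 ≈ 271.92 days.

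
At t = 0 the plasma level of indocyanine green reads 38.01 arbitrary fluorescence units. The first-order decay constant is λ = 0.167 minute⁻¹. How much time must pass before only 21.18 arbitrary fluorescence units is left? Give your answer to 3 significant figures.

3.50 minutes

t½ = ln 2 / λ = 0.69315 / 0.167 ≈ 4.1506 minutes.
Fraction remaining = 21.18/38.01 ≈ 0.55722.
n = log₂(38.01/21.18) = ln(1.7946)/ln 2 ≈ 0.84368 half-lives.
t = n × t½ = 0.84368 × 4.1506 ≈ 3.5017 minutes.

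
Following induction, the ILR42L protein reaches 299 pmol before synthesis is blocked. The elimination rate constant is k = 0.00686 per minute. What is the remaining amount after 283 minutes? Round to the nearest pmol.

t½ = ln 2 / k = 0.69315 / 0.00686 ≈ 101.04 minutes.
Number of half-lives: n = 283/101.04 ≈ 2.8008.
Remaining = 299 × (1/2)^2.8008 = 299 × 0.14351 ≈ 42.908 pmol.

43 pmol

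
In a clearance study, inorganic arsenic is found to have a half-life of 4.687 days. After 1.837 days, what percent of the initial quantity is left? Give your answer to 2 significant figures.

n = 1.837/4.687 ≈ 0.39194 half-lives.
Fraction remaining = (1/2)^0.39194 ≈ 0.76211, i.e. 76.211%.

76%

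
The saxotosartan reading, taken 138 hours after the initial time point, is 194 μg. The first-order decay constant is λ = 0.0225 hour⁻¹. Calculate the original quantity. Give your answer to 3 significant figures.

t½ = ln 2 / λ = 0.69315 / 0.0225 ≈ 30.807 hours.
Number of half-lives elapsed: n = 138/30.807 ≈ 4.4796.
A₀ = A × 2^n = 194 × 2^4.4796 = 194 × 22.309 ≈ 4328 μg.

4330 μg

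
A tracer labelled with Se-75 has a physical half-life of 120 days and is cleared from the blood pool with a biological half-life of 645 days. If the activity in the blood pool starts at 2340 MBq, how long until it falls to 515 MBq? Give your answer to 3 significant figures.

1/t_eff = 1/t_phys + 1/t_biol = 1/120 + 1/645 = 0.0098837 per day.
t_eff = 120 × 645 / (120 + 645) ≈ 101.18 days.
n = log₂(2340/515) ≈ 2.1839; t = 2.1839 × 101.18 ≈ 220.96 days.

221 days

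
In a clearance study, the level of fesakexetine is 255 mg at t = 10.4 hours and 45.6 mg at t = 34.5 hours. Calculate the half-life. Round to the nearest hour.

Over Δt = 34.5 − 10.4 = 24.1 hours, the level fell by a factor of 255/45.6 ≈ 5.5921.
n = log₂(5.5921) ≈ 2.4834 half-lives, so t½ = 24.1/2.4834 ≈ 9.7045 hours.

10 hours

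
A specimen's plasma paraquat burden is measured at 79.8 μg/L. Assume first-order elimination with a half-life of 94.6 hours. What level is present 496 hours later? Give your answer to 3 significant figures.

2.11 μg/L

Number of half-lives: n = 496/94.6 ≈ 5.2431.
Remaining = 79.8 × (1/2)^5.2431 = 79.8 × 0.026403 ≈ 2.107 μg/L.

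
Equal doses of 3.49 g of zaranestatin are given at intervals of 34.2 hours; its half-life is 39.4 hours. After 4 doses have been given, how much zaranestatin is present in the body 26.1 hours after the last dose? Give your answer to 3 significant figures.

The 4 doses were given 128.7, 94.5, 60.3, 26.1 hours ago.
Total = 3.49·(1/2)^(128.7/39.4) + 3.49·(1/2)^(94.5/39.4) + 3.49·(1/2)^(60.3/39.4) + 3.49·(1/2)^(26.1/39.4)
      = 0.36267 + 0.66193 + 1.2081 + 2.205 ≈ 4.4377 g.

4.44 g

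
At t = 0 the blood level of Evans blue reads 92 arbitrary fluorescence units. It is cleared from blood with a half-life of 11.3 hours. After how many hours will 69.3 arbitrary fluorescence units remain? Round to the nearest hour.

Fraction remaining = 69.3/92 ≈ 0.75326.
n = log₂(92/69.3) = ln(1.3276)/ln 2 ≈ 0.40878 half-lives.
t = n × t½ = 0.40878 × 11.3 ≈ 4.6192 hours.

5 hours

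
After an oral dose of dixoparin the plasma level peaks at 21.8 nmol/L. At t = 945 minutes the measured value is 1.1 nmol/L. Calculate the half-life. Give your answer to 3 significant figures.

A/A₀ = 1.1/21.8 ≈ 0.050459.
n = log₂(19.818) ≈ 4.3088 half-lives elapsed in 945 minutes.
t½ = 945/4.3088 ≈ 219.32 minutes.

219 minutes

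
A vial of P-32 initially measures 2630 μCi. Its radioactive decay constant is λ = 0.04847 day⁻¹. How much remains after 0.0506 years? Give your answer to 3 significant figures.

t½ = ln 2 / λ = 0.69315 / 0.04847 ≈ 14.301 days.
Convert the elapsed time: 0.0506 years = 18.469 days.
Number of half-lives: n = 18.469/14.301 ≈ 1.2915.
Remaining = 2630 × (1/2)^1.2915 = 2630 × 0.40853 ≈ 1074.4 μCi.

1070 μCi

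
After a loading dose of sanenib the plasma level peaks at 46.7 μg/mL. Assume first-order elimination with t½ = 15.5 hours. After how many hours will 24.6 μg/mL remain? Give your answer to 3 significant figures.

Fraction remaining = 24.6/46.7 ≈ 0.52677.
n = log₂(46.7/24.6) = ln(1.8984)/ln 2 ≈ 0.92476 half-lives.
t = n × t½ = 0.92476 × 15.5 ≈ 14.334 hours.

14.3 hours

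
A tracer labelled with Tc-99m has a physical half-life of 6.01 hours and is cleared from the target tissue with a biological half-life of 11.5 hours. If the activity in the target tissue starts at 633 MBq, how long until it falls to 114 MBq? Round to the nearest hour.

1/t_eff = 1/t_phys + 1/t_biol = 1/6.01 + 1/11.5 = 0.25335 per hour.
t_eff = 6.01 × 11.5 / (6.01 + 11.5) ≈ 3.9472 hours.
n = log₂(633/114) ≈ 2.4732; t = 2.4732 × 3.9472 ≈ 9.762 hours.

10 hours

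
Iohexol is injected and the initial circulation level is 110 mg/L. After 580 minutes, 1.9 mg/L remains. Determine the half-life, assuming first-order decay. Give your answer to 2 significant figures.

99 minutes

A/A₀ = 1.9/110 ≈ 0.017273.
n = log₂(57.895) ≈ 5.8554 half-lives elapsed in 580 minutes.
t½ = 580/5.8554 ≈ 99.055 minutes.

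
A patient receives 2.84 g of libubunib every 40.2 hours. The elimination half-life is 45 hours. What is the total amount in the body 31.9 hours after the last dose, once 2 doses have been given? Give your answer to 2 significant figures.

The 2 doses were given 72.1, 31.9 hours ago.
Total = 2.84·(1/2)^(72.1/45) + 2.84·(1/2)^(31.9/45)
      = 0.93541 + 1.7375 ≈ 2.6729 g.

2.7 g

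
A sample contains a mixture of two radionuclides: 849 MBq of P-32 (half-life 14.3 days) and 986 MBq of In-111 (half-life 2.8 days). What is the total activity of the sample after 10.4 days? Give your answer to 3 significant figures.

588 MBq

P-32: 849 × (1/2)^(10.4/14.3) = 849 × (1/2)^0.72727 ≈ 512.83 MBq.
In-111: 986 × (1/2)^(10.4/2.8) = 986 × (1/2)^3.7143 ≈ 75.122 MBq.
Total = 512.83 + 75.122 ≈ 587.96 MBq.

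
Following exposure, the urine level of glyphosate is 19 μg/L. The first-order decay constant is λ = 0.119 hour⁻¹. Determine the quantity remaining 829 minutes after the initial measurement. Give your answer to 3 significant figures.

t½ = ln 2 / λ = 0.69315 / 0.119 ≈ 5.8248 hours.
Convert the elapsed time: 829 minutes = 13.8167 hours.
Number of half-lives: n = 13.8167/5.8248 ≈ 2.3721.
Remaining = 19 × (1/2)^2.3721 = 19 × 0.19317 ≈ 3.6702 μg/L.

3.67 μg/L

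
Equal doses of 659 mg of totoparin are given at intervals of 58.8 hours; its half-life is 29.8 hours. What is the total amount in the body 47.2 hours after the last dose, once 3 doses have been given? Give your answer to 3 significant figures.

290 mg

The 3 doses were given 164.8, 106, 47.2 hours ago.
Total = 659·(1/2)^(164.8/29.8) + 659·(1/2)^(106/29.8) + 659·(1/2)^(47.2/29.8)
      = 14.26 + 55.99 + 219.83 ≈ 290.08 mg.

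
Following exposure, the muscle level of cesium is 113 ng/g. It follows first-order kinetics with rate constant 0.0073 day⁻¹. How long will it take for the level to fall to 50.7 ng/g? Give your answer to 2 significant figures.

t½ = ln 2 / k = 0.69315 / 0.0073 ≈ 94.952 days.
Fraction remaining = 50.7/113 ≈ 0.44867.
n = log₂(113/50.7) = ln(2.2288)/ln 2 ≈ 1.1563 half-lives.
t = n × t½ = 1.1563 × 94.952 ≈ 109.79 days.

110 days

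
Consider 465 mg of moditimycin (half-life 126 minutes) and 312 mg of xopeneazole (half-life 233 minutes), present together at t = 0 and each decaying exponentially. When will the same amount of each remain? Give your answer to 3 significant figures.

158 minutes

Set 465·(1/2)^(t/126) = 312·(1/2)^(t/233).
Taking log₂: log₂(465/312) = t·(1/126 − 1/233).
log₂(1.4904) = 0.57568; 1/126 − 1/233 = 0.0036447.
t = 0.57568 / 0.0036447 ≈ 157.95 minutes.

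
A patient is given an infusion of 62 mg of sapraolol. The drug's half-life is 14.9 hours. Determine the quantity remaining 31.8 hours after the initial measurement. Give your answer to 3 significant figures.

Number of half-lives: n = 31.8/14.9 ≈ 2.1342.
Remaining = 62 × (1/2)^2.1342 = 62 × 0.22779 ≈ 14.123 mg.

14.1 mg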